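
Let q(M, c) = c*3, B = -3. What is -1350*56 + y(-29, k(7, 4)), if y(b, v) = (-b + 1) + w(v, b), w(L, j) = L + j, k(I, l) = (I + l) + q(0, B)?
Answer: -75597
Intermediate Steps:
q(M, c) = 3*c
k(I, l) = -9 + I + l (k(I, l) = (I + l) + 3*(-3) = (I + l) - 9 = -9 + I + l)
y(b, v) = 1 + v (y(b, v) = (-b + 1) + (v + b) = (1 - b) + (b + v) = 1 + v)
-1350*56 + y(-29, k(7, 4)) = -1350*56 + (1 + (-9 + 7 + 4)) = -75600 + (1 + 2) = -75600 + 3 = -75597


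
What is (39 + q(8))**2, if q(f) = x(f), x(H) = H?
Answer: 2209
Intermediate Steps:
q(f) = f
(39 + q(8))**2 = (39 + 8)**2 = 47**2 = 2209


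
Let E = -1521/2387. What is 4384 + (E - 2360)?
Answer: 4829767/2387 ≈ 2023.4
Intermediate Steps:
E = -1521/2387 (E = -1521*1/2387 = -1521/2387 ≈ -0.63720)
4384 + (E - 2360) = 4384 + (-1521/2387 - 2360) = 4384 - 5634841/2387 = 4829767/2387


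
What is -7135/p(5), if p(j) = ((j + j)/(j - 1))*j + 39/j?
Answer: -71350/203 ≈ -351.48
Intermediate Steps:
p(j) = 39/j + 2*j²/(-1 + j) (p(j) = ((2*j)/(-1 + j))*j + 39/j = (2*j/(-1 + j))*j + 39/j = 2*j²/(-1 + j) + 39/j = 39/j + 2*j²/(-1 + j))
-7135/p(5) = -7135*5*(-1 + 5)/(-39 + 2*5³ + 39*5) = -7135*20/(-39 + 2*125 + 195) = -7135*20/(-39 + 250 + 195) = -7135/((⅕)*(¼)*406) = -7135/203/10 = -7135*10/203 = -71350/203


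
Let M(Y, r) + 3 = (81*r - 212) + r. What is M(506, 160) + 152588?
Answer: 165493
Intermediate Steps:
M(Y, r) = -215 + 82*r (M(Y, r) = -3 + ((81*r - 212) + r) = -3 + ((-212 + 81*r) + r) = -3 + (-212 + 82*r) = -215 + 82*r)
M(506, 160) + 152588 = (-215 + 82*160) + 152588 = (-215 + 13120) + 152588 = 12905 + 152588 = 165493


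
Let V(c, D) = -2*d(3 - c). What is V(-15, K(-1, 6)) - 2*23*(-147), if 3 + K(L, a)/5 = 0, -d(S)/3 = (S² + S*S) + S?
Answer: 10758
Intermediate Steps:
d(S) = -6*S² - 3*S (d(S) = -3*((S² + S*S) + S) = -3*((S² + S²) + S) = -3*(2*S² + S) = -3*(S + 2*S²) = -6*S² - 3*S)
K(L, a) = -15 (K(L, a) = -15 + 5*0 = -15 + 0 = -15)
V(c, D) = 6*(3 - c)*(7 - 2*c) (V(c, D) = -(-6)*(3 - c)*(1 + 2*(3 - c)) = -(-6)*(3 - c)*(1 + (6 - 2*c)) = -(-6)*(3 - c)*(7 - 2*c) = 6*(3 - c)*(7 - 2*c))
V(-15, K(-1, 6)) - 2*23*(-147) = (126 - 78*(-15) + 12*(-15)²) - 2*23*(-147) = (126 + 1170 + 12*225) - 46*(-147) = (126 + 1170 + 2700) + 6762 = 3996 + 6762 = 10758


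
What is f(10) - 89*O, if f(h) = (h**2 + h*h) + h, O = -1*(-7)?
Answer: -413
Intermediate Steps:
O = 7
f(h) = h + 2*h**2 (f(h) = (h**2 + h**2) + h = 2*h**2 + h = h + 2*h**2)
f(10) - 89*O = 10*(1 + 2*10) - 89*7 = 10*(1 + 20) - 623 = 10*21 - 623 = 210 - 623 = -413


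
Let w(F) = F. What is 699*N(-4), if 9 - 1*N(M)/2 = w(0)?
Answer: 12582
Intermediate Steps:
N(M) = 18 (N(M) = 18 - 2*0 = 18 + 0 = 18)
699*N(-4) = 699*18 = 12582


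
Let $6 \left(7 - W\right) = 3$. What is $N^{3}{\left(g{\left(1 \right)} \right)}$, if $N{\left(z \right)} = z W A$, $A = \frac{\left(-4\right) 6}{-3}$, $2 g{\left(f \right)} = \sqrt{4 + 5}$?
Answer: $474552$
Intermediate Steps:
$W = \frac{13}{2}$ ($W = 7 - \frac{1}{2} = \frac{13}{2} \approx 6.5$)
$g{\left(f \right)} = \frac{3}{2}$ ($g{\left(f \right)} = \frac{\sqrt{4 + 5}}{2} = \frac{\sqrt{9}}{2} = \frac{1}{2} \cdot 3 = \frac{3}{2}$)
$A = 8$ ($A = \left(-24\right) \left(- \frac{1}{3}\right) = 8$)
$N{\left(z \right)} = 52 z$ ($N{\left(z \right)} = z \frac{13}{2} \cdot 8 = \frac{13 z}{2} \cdot 8 = 52 z$)
$N^{3}{\left(g{\left(1 \right)} \right)} = \left(52 \cdot \frac{3}{2}\right)^{3} = 78^{3} = 474552$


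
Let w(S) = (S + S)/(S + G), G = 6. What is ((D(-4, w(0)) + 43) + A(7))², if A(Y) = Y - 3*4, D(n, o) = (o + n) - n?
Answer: 1444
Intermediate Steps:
w(S) = 2*S/(6 + S) (w(S) = (S + S)/(S + 6) = (2*S)/(6 + S) = 2*S/(6 + S))
D(n, o) = o (D(n, o) = (n + o) - n = o)
A(Y) = -12 + Y (A(Y) = Y - 12 = -12 + Y)
((D(-4, w(0)) + 43) + A(7))² = ((2*0/(6 + 0) + 43) + (-12 + 7))² = ((2*0/6 + 43) - 5)² = ((2*0*(⅙) + 43) - 5)² = ((0 + 43) - 5)² = (43 - 5)² = 38² = 1444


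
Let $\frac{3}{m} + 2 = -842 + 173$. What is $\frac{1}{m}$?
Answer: $- \frac{671}{3} \approx -223.67$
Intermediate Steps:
$m = - \frac{3}{671}$ ($m = \frac{3}{-2 + \left(-842 + 173\right)} = \frac{3}{-2 - 669} = \frac{3}{-671} = 3 \left(- \frac{1}{671}\right) = - \frac{3}{671} \approx -0.0044709$)
$\frac{1}{m} = \frac{1}{- \frac{3}{671}} = - \frac{671}{3}$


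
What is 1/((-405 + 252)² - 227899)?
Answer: -1/204490 ≈ -4.8902e-6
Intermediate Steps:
1/((-405 + 252)² - 227899) = 1/((-153)² - 227899) = 1/(23409 - 227899) = 1/(-204490) = -1/204490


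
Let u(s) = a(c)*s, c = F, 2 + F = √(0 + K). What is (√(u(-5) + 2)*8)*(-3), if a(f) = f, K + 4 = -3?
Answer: -24*√(12 - 5*I*√7) ≈ -92.735 + 41.083*I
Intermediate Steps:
K = -7 (K = -4 - 3 = -7)
F = -2 + I*√7 (F = -2 + √(0 - 7) = -2 + √(-7) = -2 + I*√7 ≈ -2.0 + 2.6458*I)
c = -2 + I*√7 ≈ -2.0 + 2.6458*I
u(s) = s*(-2 + I*√7) (u(s) = (-2 + I*√7)*s = s*(-2 + I*√7))
(√(u(-5) + 2)*8)*(-3) = (√(-5*(-2 + I*√7) + 2)*8)*(-3) = (√((10 - 5*I*√7) + 2)*8)*(-3) = (√(12 - 5*I*√7)*8)*(-3) = (8*√(12 - 5*I*√7))*(-3) = -24*√(12 - 5*I*√7)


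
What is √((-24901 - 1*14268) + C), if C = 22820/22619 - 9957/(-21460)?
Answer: 3*I*√256347973532202354555/242701870 ≈ 197.91*I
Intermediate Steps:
C = 714934583/485403740 (C = 22820*(1/22619) - 9957*(-1/21460) = 22820/22619 + 9957/21460 = 714934583/485403740 ≈ 1.4729)
√((-24901 - 1*14268) + C) = √((-24901 - 1*14268) + 714934583/485403740) = √((-24901 - 14268) + 714934583/485403740) = √(-39169 + 714934583/485403740) = √(-19012064157477/485403740) = 3*I*√256347973532202354555/242701870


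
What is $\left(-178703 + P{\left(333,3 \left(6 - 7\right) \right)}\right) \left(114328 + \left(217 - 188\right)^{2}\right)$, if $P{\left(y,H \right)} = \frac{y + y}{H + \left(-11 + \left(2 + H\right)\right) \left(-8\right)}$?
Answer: $- \frac{637986852499}{31} \approx -2.058 \cdot 10^{10}$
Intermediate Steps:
$P{\left(y,H \right)} = \frac{2 y}{72 - 7 H}$ ($P{\left(y,H \right)} = \frac{2 y}{H + \left(-9 + H\right) \left(-8\right)} = \frac{2 y}{H - \left(-72 + 8 H\right)} = \frac{2 y}{72 - 7 H}$)
$\left(-178703 + P{\left(333,3 \left(6 - 7\right) \right)}\right) \left(114328 + \left(217 - 188\right)^{2}\right) = \left(-178703 - \frac{666}{-72 + 7 \cdot 3 \left(6 - 7\right)}\right) \left(114328 + \left(217 - 188\right)^{2}\right) = \left(-178703 - \frac{666}{-72 + 7 \cdot 3 \left(-1\right)}\right) \left(114328 + 29^{2}\right) = \left(-178703 - \frac{666}{-72 + 7 \left(-3\right)}\right) \left(114328 + 841\right) = \left(-178703 - \frac{666}{-72 - 21}\right) 115169 = \left(-178703 - \frac{666}{-93}\right) 115169 = \left(-178703 - 666 \left(- \frac{1}{93}\right)\right) 115169 = \left(-178703 + \frac{222}{31}\right) 115169 = \left(- \frac{5539571}{31}\right) 115169 = - \frac{637986852499}{31}$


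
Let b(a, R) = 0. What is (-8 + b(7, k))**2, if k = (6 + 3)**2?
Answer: 64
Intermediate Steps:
k = 81 (k = 9**2 = 81)
(-8 + b(7, k))**2 = (-8 + 0)**2 = (-8)**2 = 64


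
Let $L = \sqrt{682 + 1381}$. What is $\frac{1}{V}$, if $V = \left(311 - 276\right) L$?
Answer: $\frac{\sqrt{2063}}{72205} \approx 0.00062905$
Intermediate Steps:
$L = \sqrt{2063} \approx 45.42$
$V = 35 \sqrt{2063}$ ($V = \left(311 - 276\right) \sqrt{2063} = 35 \sqrt{2063} \approx 1589.7$)
$\frac{1}{V} = \frac{1}{35 \sqrt{2063}} = \frac{\sqrt{2063}}{72205}$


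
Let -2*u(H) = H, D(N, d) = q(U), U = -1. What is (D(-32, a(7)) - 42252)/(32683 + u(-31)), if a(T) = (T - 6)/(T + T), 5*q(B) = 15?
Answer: -28166/21799 ≈ -1.2921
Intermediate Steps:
q(B) = 3 (q(B) = (⅕)*15 = 3)
a(T) = (-6 + T)/(2*T) (a(T) = (-6 + T)/((2*T)) = (-6 + T)*(1/(2*T)) = (-6 + T)/(2*T))
D(N, d) = 3
u(H) = -H/2
(D(-32, a(7)) - 42252)/(32683 + u(-31)) = (3 - 42252)/(32683 - ½*(-31)) = -42249/(32683 + 31/2) = -42249/65397/2 = -42249*2/65397 = -28166/21799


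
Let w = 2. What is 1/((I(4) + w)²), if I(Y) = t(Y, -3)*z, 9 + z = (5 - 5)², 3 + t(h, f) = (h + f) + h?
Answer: 1/256 ≈ 0.0039063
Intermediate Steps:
t(h, f) = -3 + f + 2*h (t(h, f) = -3 + ((h + f) + h) = -3 + ((f + h) + h) = -3 + (f + 2*h) = -3 + f + 2*h)
z = -9 (z = -9 + (5 - 5)² = -9 + 0² = -9 + 0 = -9)
I(Y) = 54 - 18*Y (I(Y) = (-3 - 3 + 2*Y)*(-9) = (-6 + 2*Y)*(-9) = 54 - 18*Y)
1/((I(4) + w)²) = 1/(((54 - 18*4) + 2)²) = 1/(((54 - 72) + 2)²) = 1/((-18 + 2)²) = 1/((-16)²) = 1/256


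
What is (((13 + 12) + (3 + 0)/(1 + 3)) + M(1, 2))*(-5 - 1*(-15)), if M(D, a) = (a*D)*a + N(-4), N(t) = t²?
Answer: 915/2 ≈ 457.50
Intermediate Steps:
M(D, a) = 16 + D*a² (M(D, a) = (a*D)*a + (-4)² = (D*a)*a + 16 = D*a² + 16 = 16 + D*a²)
(((13 + 12) + (3 + 0)/(1 + 3)) + M(1, 2))*(-5 - 1*(-15)) = (((13 + 12) + (3 + 0)/(1 + 3)) + (16 + 1*2²))*(-5 - 1*(-15)) = ((25 + 3/4) + (16 + 1*4))*(-5 + 15) = ((25 + 3*(¼)) + (16 + 4))*10 = ((25 + ¾) + 20)*10 = (103/4 + 20)*10 = (183/4)*10 = 915/2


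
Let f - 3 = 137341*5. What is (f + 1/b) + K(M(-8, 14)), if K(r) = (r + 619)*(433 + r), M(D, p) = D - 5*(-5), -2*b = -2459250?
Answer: 1196311999501/1229625 ≈ 9.7291e+5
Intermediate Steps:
b = 1229625 (b = -½*(-2459250) = 1229625)
M(D, p) = 25 + D (M(D, p) = D + 25 = 25 + D)
K(r) = (433 + r)*(619 + r) (K(r) = (619 + r)*(433 + r) = (433 + r)*(619 + r))
f = 686708 (f = 3 + 137341*5 = 3 + 686705 = 686708)
(f + 1/b) + K(M(-8, 14)) = (686708 + 1/1229625) + (268027 + (25 - 8)² + 1052*(25 - 8)) = (686708 + 1/1229625) + (268027 + 17² + 1052*17) = 844393324501/1229625 + (268027 + 289 + 17884) = 844393324501/1229625 + 286200 = 1196311999501/1229625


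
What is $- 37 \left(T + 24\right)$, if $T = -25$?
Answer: $37$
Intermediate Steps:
$- 37 \left(T + 24\right) = - 37 \left(-25 + 24\right) = \left(-37\right) \left(-1\right) = 37$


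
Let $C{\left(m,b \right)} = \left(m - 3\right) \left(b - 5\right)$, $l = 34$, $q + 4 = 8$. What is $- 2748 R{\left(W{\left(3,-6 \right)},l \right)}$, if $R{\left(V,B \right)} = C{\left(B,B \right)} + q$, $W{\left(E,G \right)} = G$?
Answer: $-2481444$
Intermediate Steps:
$q = 4$ ($q = -4 + 8 = 4$)
$C{\left(m,b \right)} = \left(-5 + b\right) \left(-3 + m\right)$ ($C{\left(m,b \right)} = \left(-3 + m\right) \left(-5 + b\right) = \left(-5 + b\right) \left(-3 + m\right)$)
$R{\left(V,B \right)} = 19 + B^{2} - 8 B$ ($R{\left(V,B \right)} = \left(15 - 5 B - 3 B + B B\right) + 4 = \left(15 - 5 B - 3 B + B^{2}\right) + 4 = \left(15 + B^{2} - 8 B\right) + 4 = 19 + B^{2} - 8 B$)
$- 2748 R{\left(W{\left(3,-6 \right)},l \right)} = - 2748 \left(19 + 34^{2} - 272\right) = - 2748 \left(19 + 1156 - 272\right) = \left(-2748\right) 903 = -2481444$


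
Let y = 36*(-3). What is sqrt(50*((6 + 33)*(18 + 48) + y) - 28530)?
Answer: 27*sqrt(130) ≈ 307.85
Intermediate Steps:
y = -108
sqrt(50*((6 + 33)*(18 + 48) + y) - 28530) = sqrt(50*((6 + 33)*(18 + 48) - 108) - 28530) = sqrt(50*(39*66 - 108) - 28530) = sqrt(50*(2574 - 108) - 28530) = sqrt(50*2466 - 28530) = sqrt(123300 - 28530) = sqrt(94770) = 27*sqrt(130)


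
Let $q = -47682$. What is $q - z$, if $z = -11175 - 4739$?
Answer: $-31768$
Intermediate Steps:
$z = -15914$ ($z = -11175 - 4739 = -15914$)
$q - z = -47682 - -15914 = -47682 + 15914 = -31768$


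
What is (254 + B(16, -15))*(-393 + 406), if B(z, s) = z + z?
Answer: 3718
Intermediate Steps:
B(z, s) = 2*z
(254 + B(16, -15))*(-393 + 406) = (254 + 2*16)*(-393 + 406) = (254 + 32)*13 = 286*13 = 3718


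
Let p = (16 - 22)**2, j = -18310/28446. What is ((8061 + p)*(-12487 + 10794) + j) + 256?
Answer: -194968395350/14223 ≈ -1.3708e+7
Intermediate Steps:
j = -9155/14223 (j = -18310*1/28446 = -9155/14223 ≈ -0.64368)
p = 36 (p = (-6)**2 = 36)
((8061 + p)*(-12487 + 10794) + j) + 256 = ((8061 + 36)*(-12487 + 10794) - 9155/14223) + 256 = (8097*(-1693) - 9155/14223) + 256 = (-13708221 - 9155/14223) + 256 = -194972036438/14223 + 256 = -194968395350/14223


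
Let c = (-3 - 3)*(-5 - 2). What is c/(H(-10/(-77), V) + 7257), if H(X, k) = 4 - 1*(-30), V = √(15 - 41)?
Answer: 42/7291 ≈ 0.0057605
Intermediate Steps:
V = I*√26 (V = √(-26) = I*√26 ≈ 5.099*I)
H(X, k) = 34 (H(X, k) = 4 + 30 = 34)
c = 42 (c = -6*(-7) = 42)
c/(H(-10/(-77), V) + 7257) = 42/(34 + 7257) = 42/7291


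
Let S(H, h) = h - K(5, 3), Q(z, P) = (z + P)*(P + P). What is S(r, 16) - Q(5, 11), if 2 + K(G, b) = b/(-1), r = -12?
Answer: -331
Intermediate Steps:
Q(z, P) = 2*P*(P + z) (Q(z, P) = (P + z)*(2*P) = 2*P*(P + z))
K(G, b) = -2 - b (K(G, b) = -2 + b/(-1) = -2 + b*(-1) = -2 - b)
S(H, h) = 5 + h (S(H, h) = h - (-2 - 1*3) = h - (-2 - 3) = h - 1*(-5) = h + 5 = 5 + h)
S(r, 16) - Q(5, 11) = (5 + 16) - 2*11*(11 + 5) = 21 - 2*11*16 = 21 - 1*352 = 21 - 352 = -331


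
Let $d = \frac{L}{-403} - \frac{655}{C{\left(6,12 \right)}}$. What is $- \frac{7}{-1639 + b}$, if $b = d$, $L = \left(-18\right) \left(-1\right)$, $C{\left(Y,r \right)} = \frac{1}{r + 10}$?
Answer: $\frac{2821}{6467765} \approx 0.00043616$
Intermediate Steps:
$C{\left(Y,r \right)} = \frac{1}{10 + r}$
$L = 18$
$d = - \frac{5807248}{403}$ ($d = \frac{18}{-403} - \frac{655}{\frac{1}{10 + 12}} = 18 \left(- \frac{1}{403}\right) - \frac{655}{\frac{1}{22}} = - \frac{18}{403} - 655 \frac{1}{\frac{1}{22}} = - \frac{18}{403} - 14410 = - \frac{5807248}{403} \approx -14410.0$)
$b = - \frac{5807248}{403} \approx -14410.0$
$- \frac{7}{-1639 + b} = - \frac{7}{-1639 - \frac{5807248}{403}} = - \frac{7}{- \frac{6467765}{403}} = \left(-7\right) \left(- \frac{403}{6467765}\right) = \frac{2821}{6467765}$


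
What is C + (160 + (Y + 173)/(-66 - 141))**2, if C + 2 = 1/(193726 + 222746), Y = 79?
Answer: 5554089750241/220313688 ≈ 25210.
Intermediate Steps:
C = -832943/416472 (C = -2 + 1/(193726 + 222746) = -2 + 1/416472 = -832943/416472 ≈ -2.0000)
C + (160 + (Y + 173)/(-66 - 141))**2 = -832943/416472 + (160 + (79 + 173)/(-66 - 141))**2 = -832943/416472 + (160 + 252/(-207))**2 = -832943/416472 + (160 + 252*(-1/207))**2 = -832943/416472 + (160 - 28/23)**2 = -832943/416472 + (3652/23)**2 = -832943/416472 + 13337104/529 = 5554089750241/220313688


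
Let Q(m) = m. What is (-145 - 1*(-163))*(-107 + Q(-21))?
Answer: -2304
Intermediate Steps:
(-145 - 1*(-163))*(-107 + Q(-21)) = (-145 - 1*(-163))*(-107 - 21) = (-145 + 163)*(-128) = 18*(-128) = -2304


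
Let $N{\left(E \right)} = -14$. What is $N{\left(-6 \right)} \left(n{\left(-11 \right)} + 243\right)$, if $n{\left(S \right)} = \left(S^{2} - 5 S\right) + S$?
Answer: $-5712$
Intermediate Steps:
$n{\left(S \right)} = S^{2} - 4 S$
$N{\left(-6 \right)} \left(n{\left(-11 \right)} + 243\right) = - 14 \left(- 11 \left(-4 - 11\right) + 243\right) = - 14 \left(\left(-11\right) \left(-15\right) + 243\right) = - 14 \left(165 + 243\right) = \left(-14\right) 408 = -5712$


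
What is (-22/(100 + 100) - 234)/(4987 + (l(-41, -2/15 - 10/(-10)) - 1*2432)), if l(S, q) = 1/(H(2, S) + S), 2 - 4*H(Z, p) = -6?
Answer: -913029/9964400 ≈ -0.091629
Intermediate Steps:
H(Z, p) = 2 (H(Z, p) = ½ - ¼*(-6) = ½ + 3/2 = 2)
l(S, q) = 1/(2 + S)
(-22/(100 + 100) - 234)/(4987 + (l(-41, -2/15 - 10/(-10)) - 1*2432)) = (-22/(100 + 100) - 234)/(4987 + (1/(2 - 41) - 1*2432)) = (-22/200 - 234)/(4987 + (1/(-39) - 2432)) = ((1/200)*(-22) - 234)/(4987 + (-1/39 - 2432)) = (-11/100 - 234)/(4987 - 94849/39) = -23411/(100*99644/39) = -23411/100*39/99644 = -913029/9964400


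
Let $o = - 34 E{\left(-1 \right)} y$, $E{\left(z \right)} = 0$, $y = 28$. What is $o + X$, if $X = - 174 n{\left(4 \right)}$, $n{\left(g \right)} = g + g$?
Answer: $-1392$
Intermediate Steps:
$o = 0$ ($o = \left(-34\right) 0 \cdot 28 = 0 \cdot 28 = 0$)
$n{\left(g \right)} = 2 g$
$X = -1392$ ($X = - 174 \cdot 2 \cdot 4 = \left(-174\right) 8 = -1392$)
$o + X = 0 - 1392 = -1392$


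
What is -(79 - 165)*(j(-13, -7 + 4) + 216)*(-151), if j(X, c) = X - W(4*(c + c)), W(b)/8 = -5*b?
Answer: 9830402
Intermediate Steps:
W(b) = -40*b (W(b) = 8*(-5*b) = -40*b)
j(X, c) = X + 320*c (j(X, c) = X - (-40)*4*(c + c) = X - (-40)*4*(2*c) = X - (-40)*8*c = X - (-320)*c = X + 320*c)
-(79 - 165)*(j(-13, -7 + 4) + 216)*(-151) = -(79 - 165)*((-13 + 320*(-7 + 4)) + 216)*(-151) = -(-86)*((-13 + 320*(-3)) + 216)*(-151) = -(-86)*((-13 - 960) + 216)*(-151) = -(-86)*(-973 + 216)*(-151) = -(-86)*(-757)*(-151) = -1*65102*(-151) = -65102*(-151) = 9830402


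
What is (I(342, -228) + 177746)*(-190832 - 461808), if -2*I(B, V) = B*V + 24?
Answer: -141441446080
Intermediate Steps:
I(B, V) = -12 - B*V/2 (I(B, V) = -(B*V + 24)/2 = -(24 + B*V)/2 = -12 - B*V/2)
(I(342, -228) + 177746)*(-190832 - 461808) = ((-12 - ½*342*(-228)) + 177746)*(-190832 - 461808) = ((-12 + 38988) + 177746)*(-652640) = (38976 + 177746)*(-652640) = 216722*(-652640) = -141441446080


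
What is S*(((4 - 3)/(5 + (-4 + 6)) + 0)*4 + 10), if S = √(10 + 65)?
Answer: 370*√3/7 ≈ 91.551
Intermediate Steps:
S = 5*√3 (S = √75 = 5*√3 ≈ 8.6602)
S*(((4 - 3)/(5 + (-4 + 6)) + 0)*4 + 10) = (5*√3)*(((4 - 3)/(5 + (-4 + 6)) + 0)*4 + 10) = (5*√3)*((1/(5 + 2) + 0)*4 + 10) = (5*√3)*((1/7 + 0)*4 + 10) = (5*√3)*((1*(⅐) + 0)*4 + 10) = (5*√3)*((⅐ + 0)*4 + 10) = (5*√3)*((⅐)*4 + 10) = (5*√3)*(4/7 + 10) = (5*√3)*(74/7) = 370*√3/7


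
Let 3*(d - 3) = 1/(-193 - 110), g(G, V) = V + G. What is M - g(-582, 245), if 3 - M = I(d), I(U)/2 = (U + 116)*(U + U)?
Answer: -898550140/826281 ≈ -1087.5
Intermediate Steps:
g(G, V) = G + V
d = 2726/909 (d = 3 + 1/(3*(-193 - 110)) = 3 + (1/3)/(-303) = 3 + (1/3)*(-1/303) = 3 - 1/909 = 2726/909 ≈ 2.9989)
I(U) = 4*U*(116 + U) (I(U) = 2*((U + 116)*(U + U)) = 2*((116 + U)*(2*U)) = 2*(2*U*(116 + U)) = 4*U*(116 + U))
M = -1177006837/826281 (M = 3 - 4*2726*(116 + 2726/909)/909 = 3 - 4*2726*108170/(909*909) = 3 - 1*1179485680/826281 = 3 - 1179485680/826281 = -1177006837/826281 ≈ -1424.5)
M - g(-582, 245) = -1177006837/826281 - (-582 + 245) = -1177006837/826281 - 1*(-337) = -1177006837/826281 + 337 = -898550140/826281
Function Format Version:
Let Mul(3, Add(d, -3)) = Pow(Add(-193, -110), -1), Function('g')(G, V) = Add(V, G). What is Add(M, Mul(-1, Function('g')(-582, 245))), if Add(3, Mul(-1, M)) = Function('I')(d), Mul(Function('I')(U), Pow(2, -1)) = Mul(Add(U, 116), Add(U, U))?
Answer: Rational(-898550140, 826281) ≈ -1087.5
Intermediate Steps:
Function('g')(G, V) = Add(G, V)
d = Rational(2726, 909) (d = Add(3, Mul(Rational(1, 3), Pow(Add(-193, -110), -1))) = Add(3, Mul(Rational(1, 3), Pow(-303, -1))) = Add(3, Mul(Rational(1, 3), Rational(-1, 303))) = Add(3, Rational(-1, 909)) = Rational(2726, 909) ≈ 2.9989)
Function('I')(U) = Mul(4, U, Add(116, U)) (Function('I')(U) = Mul(2, Mul(Add(U, 116), Add(U, U))) = Mul(2, Mul(Add(116, U), Mul(2, U))) = Mul(2, Mul(2, U, Add(116, U))) = Mul(4, U, Add(116, U)))
M = Rational(-1177006837, 826281) (M = Add(3, Mul(-1, Mul(4, Rational(2726, 909), Add(116, Rational(2726, 909))))) = Add(3, Mul(-1, Mul(4, Rational(2726, 909), Rational(108170, 909)))) = Add(3, Mul(-1, Rational(1179485680, 826281))) = Add(3, Rational(-1179485680, 826281)) = Rational(-1177006837, 826281) ≈ -1424.5)
Add(M, Mul(-1, Function('g')(-582, 245))) = Add(Rational(-1177006837, 826281), Mul(-1, Add(-582, 245))) = Add(Rational(-1177006837, 826281), Mul(-1, -337)) = Add(Rational(-1177006837, 826281), 337) = Rational(-898550140, 826281)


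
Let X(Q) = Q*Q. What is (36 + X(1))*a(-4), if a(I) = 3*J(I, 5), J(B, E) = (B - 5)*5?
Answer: -4995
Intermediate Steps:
J(B, E) = -25 + 5*B (J(B, E) = (-5 + B)*5 = -25 + 5*B)
X(Q) = Q²
a(I) = -75 + 15*I (a(I) = 3*(-25 + 5*I) = -75 + 15*I)
(36 + X(1))*a(-4) = (36 + 1²)*(-75 + 15*(-4)) = (36 + 1)*(-75 - 60) = 37*(-135) = -4995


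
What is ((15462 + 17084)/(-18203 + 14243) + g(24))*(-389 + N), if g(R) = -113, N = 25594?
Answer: -1209905533/396 ≈ -3.0553e+6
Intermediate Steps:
((15462 + 17084)/(-18203 + 14243) + g(24))*(-389 + N) = ((15462 + 17084)/(-18203 + 14243) - 113)*(-389 + 25594) = (32546/(-3960) - 113)*25205 = (32546*(-1/3960) - 113)*25205 = (-16273/1980 - 113)*25205 = -240013/1980*25205 = -1209905533/396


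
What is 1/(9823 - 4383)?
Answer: 1/5440 ≈ 0.00018382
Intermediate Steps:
1/(9823 - 4383) = 1/5440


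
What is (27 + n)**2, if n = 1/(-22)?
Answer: 351649/484 ≈ 726.55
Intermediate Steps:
n = -1/22 ≈ -0.045455
(27 + n)**2 = (27 - 1/22)**2 = (593/22)**2 = 351649/484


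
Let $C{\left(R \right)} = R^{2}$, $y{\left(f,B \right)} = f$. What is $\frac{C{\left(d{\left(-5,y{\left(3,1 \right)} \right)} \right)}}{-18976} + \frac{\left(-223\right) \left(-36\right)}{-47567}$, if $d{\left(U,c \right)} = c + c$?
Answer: $- \frac{38512935}{225657848} \approx -0.17067$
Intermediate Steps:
$d{\left(U,c \right)} = 2 c$
$\frac{C{\left(d{\left(-5,y{\left(3,1 \right)} \right)} \right)}}{-18976} + \frac{\left(-223\right) \left(-36\right)}{-47567} = \frac{\left(2 \cdot 3\right)^{2}}{-18976} + \frac{\left(-223\right) \left(-36\right)}{-47567} = 6^{2} \left(- \frac{1}{18976}\right) + 8028 \left(- \frac{1}{47567}\right) = 36 \left(- \frac{1}{18976}\right) - \frac{8028}{47567} = - \frac{9}{4744} - \frac{8028}{47567} = - \frac{38512935}{225657848}$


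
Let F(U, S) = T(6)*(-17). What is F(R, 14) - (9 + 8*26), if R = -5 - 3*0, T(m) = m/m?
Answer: -234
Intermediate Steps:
T(m) = 1
R = -5 (R = -5 + 0 = -5)
F(U, S) = -17 (F(U, S) = 1*(-17) = -17)
F(R, 14) - (9 + 8*26) = -17 - (9 + 8*26) = -17 - (9 + 208) = -17 - 1*217 = -17 - 217 = -234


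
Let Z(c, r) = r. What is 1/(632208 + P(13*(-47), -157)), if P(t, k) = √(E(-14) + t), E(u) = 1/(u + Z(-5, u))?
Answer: 5900608/3730411588167 - 2*I*√13307/3730411588167 ≈ 1.5818e-6 - 6.1846e-11*I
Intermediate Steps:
E(u) = 1/(2*u) (E(u) = 1/(u + u) = 1/(2*u))
P(t, k) = √(-1/28 + t) (P(t, k) = √((½)/(-14) + t) = √((½)*(-1/14) + t) = √(-1/28 + t))
1/(632208 + P(13*(-47), -157)) = 1/(632208 + √(-7 + 196*(13*(-47)))/14) = 1/(632208 + √(-7 + 196*(-611))/14) = 1/(632208 + √(-7 - 119756)/14) = 1/(632208 + √(-119763)/14) = 1/(632208 + (3*I*√13307)/14) = 1/(632208 + 3*I*√13307/14)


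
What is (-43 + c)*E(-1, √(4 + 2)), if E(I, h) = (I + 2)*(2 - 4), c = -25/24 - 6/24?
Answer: 1063/12 ≈ 88.583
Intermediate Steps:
c = -31/24 (c = -25*1/24 - 6*1/24 = -25/24 - ¼ = -31/24 ≈ -1.2917)
E(I, h) = -4 - 2*I (E(I, h) = (2 + I)*(-2) = -4 - 2*I)
(-43 + c)*E(-1, √(4 + 2)) = (-43 - 31/24)*(-4 - 2*(-1)) = -1063*(-4 + 2)/24 = -1063/24*(-2) = 1063/12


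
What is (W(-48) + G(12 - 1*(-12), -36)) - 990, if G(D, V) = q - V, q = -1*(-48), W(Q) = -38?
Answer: -944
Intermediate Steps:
q = 48
G(D, V) = 48 - V
(W(-48) + G(12 - 1*(-12), -36)) - 990 = (-38 + (48 - 1*(-36))) - 990 = (-38 + (48 + 36)) - 990 = (-38 + 84) - 990 = 46 - 990 = -944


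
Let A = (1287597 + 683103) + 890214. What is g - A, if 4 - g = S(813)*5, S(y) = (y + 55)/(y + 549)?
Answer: -1948281880/681 ≈ -2.8609e+6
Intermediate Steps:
S(y) = (55 + y)/(549 + y)
g = 554/681 (g = 4 - (55 + 813)/(549 + 813)*5 = 4 - 868/1362*5 = 4 - (1/1362)*868*5 = 4 - 434*5/681 = 4 - 1*2170/681 = 4 - 2170/681 = 554/681 ≈ 0.81351)
A = 2860914 (A = 1970700 + 890214 = 2860914)
g - A = 554/681 - 1*2860914 = 554/681 - 2860914 = -1948281880/681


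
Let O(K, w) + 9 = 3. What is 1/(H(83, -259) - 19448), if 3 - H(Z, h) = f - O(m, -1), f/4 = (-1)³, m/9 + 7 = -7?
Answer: -1/19447 ≈ -5.1422e-5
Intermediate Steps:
m = -126 (m = -63 + 9*(-7) = -63 - 63 = -126)
f = -4 (f = 4*(-1)³ = 4*(-1) = -4)
O(K, w) = -6 (O(K, w) = -9 + 3 = -6)
H(Z, h) = 1 (H(Z, h) = 3 - (-4 - 1*(-6)) = 3 - (-4 + 6) = 3 - 1*2 = 3 - 2 = 1)
1/(H(83, -259) - 19448) = 1/(1 - 19448) = 1/(-19447) = -1/19447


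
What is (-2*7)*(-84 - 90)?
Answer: 2436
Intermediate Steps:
(-2*7)*(-84 - 90) = -14*(-174) = 2436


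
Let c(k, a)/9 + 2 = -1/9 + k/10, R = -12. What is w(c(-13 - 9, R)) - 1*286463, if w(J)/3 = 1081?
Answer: -283220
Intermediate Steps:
c(k, a) = -19 + 9*k/10 (c(k, a) = -18 + 9*(-1/9 + k/10) = -18 + 9*(-1*⅑ + k*(⅒)) = -18 + 9*(-⅑ + k/10) = -18 + (-1 + 9*k/10) = -19 + 9*k/10)
w(J) = 3243 (w(J) = 3*1081 = 3243)
w(c(-13 - 9, R)) - 1*286463 = 3243 - 1*286463 = 3243 - 286463 = -283220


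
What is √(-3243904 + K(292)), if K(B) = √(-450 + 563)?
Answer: √(-3243904 + √113) ≈ 1801.1*I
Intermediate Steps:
K(B) = √113
√(-3243904 + K(292)) = √(-3243904 + √113)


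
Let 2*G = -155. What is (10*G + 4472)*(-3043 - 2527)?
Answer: -20592290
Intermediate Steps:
G = -155/2 (G = (1/2)*(-155) = -155/2 ≈ -77.500)
(10*G + 4472)*(-3043 - 2527) = (10*(-155/2) + 4472)*(-3043 - 2527) = (-775 + 4472)*(-5570) = 3697*(-5570) = -20592290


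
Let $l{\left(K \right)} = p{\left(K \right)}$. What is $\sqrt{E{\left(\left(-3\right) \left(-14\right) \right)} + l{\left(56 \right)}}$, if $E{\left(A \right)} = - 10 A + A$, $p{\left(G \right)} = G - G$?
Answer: $3 i \sqrt{42} \approx 19.442 i$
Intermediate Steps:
$p{\left(G \right)} = 0$
$l{\left(K \right)} = 0$
$E{\left(A \right)} = - 9 A$
$\sqrt{E{\left(\left(-3\right) \left(-14\right) \right)} + l{\left(56 \right)}} = \sqrt{- 9 \left(\left(-3\right) \left(-14\right)\right) + 0} = \sqrt{\left(-9\right) 42 + 0} = \sqrt{-378 + 0} = \sqrt{-378} = 3 i \sqrt{42}$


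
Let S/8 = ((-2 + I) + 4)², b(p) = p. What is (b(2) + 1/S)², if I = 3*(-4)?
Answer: 2563201/640000 ≈ 4.0050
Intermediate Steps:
I = -12
S = 800 (S = 8*((-2 - 12) + 4)² = 8*(-14 + 4)² = 8*(-10)² = 8*100 = 800)
(b(2) + 1/S)² = (2 + 1/800)² = (1601/800)² = 2563201/640000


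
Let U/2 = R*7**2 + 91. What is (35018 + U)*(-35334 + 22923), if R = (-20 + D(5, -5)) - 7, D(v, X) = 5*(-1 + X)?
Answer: -367539354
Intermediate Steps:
D(v, X) = -5 + 5*X
R = -57 (R = (-20 + (-5 + 5*(-5))) - 7 = (-20 + (-5 - 25)) - 7 = (-20 - 30) - 7 = -50 - 7 = -57)
U = -5404 (U = 2*(-57*7**2 + 91) = 2*(-57*49 + 91) = 2*(-2793 + 91) = 2*(-2702) = -5404)
(35018 + U)*(-35334 + 22923) = (35018 - 5404)*(-35334 + 22923) = 29614*(-12411) = -367539354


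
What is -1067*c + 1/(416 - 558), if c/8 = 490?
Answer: -593934881/142 ≈ -4.1826e+6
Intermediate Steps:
c = 3920 (c = 8*490 = 3920)
-1067*c + 1/(416 - 558) = -1067*3920 + 1/(416 - 558) = -4182640 + 1/(-142) = -4182640 - 1/142 = -593934881/142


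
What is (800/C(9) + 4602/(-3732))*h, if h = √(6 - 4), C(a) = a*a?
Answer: 435473*√2/50382 ≈ 12.224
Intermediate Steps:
C(a) = a²
h = √2 ≈ 1.4142
(800/C(9) + 4602/(-3732))*h = (800/(9²) + 4602/(-3732))*√2 = (800/81 + 4602*(-1/3732))*√2 = (800*(1/81) - 767/622)*√2 = (800/81 - 767/622)*√2 = 435473*√2/50382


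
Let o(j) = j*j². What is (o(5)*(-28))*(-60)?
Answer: 210000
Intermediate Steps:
o(j) = j³
(o(5)*(-28))*(-60) = (5³*(-28))*(-60) = (125*(-28))*(-60) = -3500*(-60) = 210000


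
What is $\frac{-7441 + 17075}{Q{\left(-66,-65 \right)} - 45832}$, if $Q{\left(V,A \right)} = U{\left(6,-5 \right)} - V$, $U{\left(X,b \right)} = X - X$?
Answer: $- \frac{4817}{22883} \approx -0.21051$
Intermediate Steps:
$U{\left(X,b \right)} = 0$
$Q{\left(V,A \right)} = - V$ ($Q{\left(V,A \right)} = 0 - V = - V$)
$\frac{-7441 + 17075}{Q{\left(-66,-65 \right)} - 45832} = \frac{-7441 + 17075}{\left(-1\right) \left(-66\right) - 45832} = \frac{9634}{66 - 45832} = \frac{9634}{-45766} = 9634 \left(- \frac{1}{45766}\right) = - \frac{4817}{22883}$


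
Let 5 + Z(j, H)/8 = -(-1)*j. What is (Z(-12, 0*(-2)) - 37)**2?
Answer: 29929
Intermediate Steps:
Z(j, H) = -40 + 8*j (Z(j, H) = -40 + 8*(-(-1)*j) = -40 + 8*j)
(Z(-12, 0*(-2)) - 37)**2 = ((-40 + 8*(-12)) - 37)**2 = ((-40 - 96) - 37)**2 = (-136 - 37)**2 = (-173)**2 = 29929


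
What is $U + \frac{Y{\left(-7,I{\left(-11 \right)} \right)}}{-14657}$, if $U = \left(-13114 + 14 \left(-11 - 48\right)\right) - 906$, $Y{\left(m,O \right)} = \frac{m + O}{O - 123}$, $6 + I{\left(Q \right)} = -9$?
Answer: $- \frac{15014249729}{1011333} \approx -14846.0$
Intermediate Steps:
$I{\left(Q \right)} = -15$ ($I{\left(Q \right)} = -6 - 9 = -15$)
$Y{\left(m,O \right)} = \frac{O + m}{-123 + O}$
$U = -14846$ ($U = \left(-13114 + 14 \left(-59\right)\right) - 906 = \left(-13114 - 826\right) - 906 = -13940 - 906 = -14846$)
$U + \frac{Y{\left(-7,I{\left(-11 \right)} \right)}}{-14657} = -14846 + \frac{\frac{1}{-123 - 15} \left(-15 - 7\right)}{-14657} = -14846 + \frac{1}{-138} \left(-22\right) \left(- \frac{1}{14657}\right) = -14846 + \left(- \frac{1}{138}\right) \left(-22\right) \left(- \frac{1}{14657}\right) = -14846 + \frac{11}{69} \left(- \frac{1}{14657}\right) = -14846 - \frac{11}{1011333} = - \frac{15014249729}{1011333}$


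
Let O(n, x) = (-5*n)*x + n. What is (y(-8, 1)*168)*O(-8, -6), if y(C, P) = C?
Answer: 333312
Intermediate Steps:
O(n, x) = n - 5*n*x (O(n, x) = -5*n*x + n = n - 5*n*x)
(y(-8, 1)*168)*O(-8, -6) = (-8*168)*(-8*(1 - 5*(-6))) = -(-10752)*(1 + 30) = -(-10752)*31 = -1344*(-248) = 333312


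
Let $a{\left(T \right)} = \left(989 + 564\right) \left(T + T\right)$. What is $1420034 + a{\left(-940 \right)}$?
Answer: $-1499606$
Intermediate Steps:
$a{\left(T \right)} = 3106 T$ ($a{\left(T \right)} = 1553 \cdot 2 T = 3106 T$)
$1420034 + a{\left(-940 \right)} = 1420034 + 3106 \left(-940\right) = 1420034 - 2919640 = -1499606$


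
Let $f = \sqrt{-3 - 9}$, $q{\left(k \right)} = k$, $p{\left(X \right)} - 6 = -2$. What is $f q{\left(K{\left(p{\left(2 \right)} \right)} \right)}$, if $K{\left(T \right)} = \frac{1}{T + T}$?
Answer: $\frac{i \sqrt{3}}{4} \approx 0.43301 i$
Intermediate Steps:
$p{\left(X \right)} = 4$ ($p{\left(X \right)} = 6 - 2 = 4$)
$K{\left(T \right)} = \frac{1}{2 T}$
$f = 2 i \sqrt{3}$ ($f = \sqrt{-12} = 2 i \sqrt{3} \approx 3.4641 i$)
$f q{\left(K{\left(p{\left(2 \right)} \right)} \right)} = 2 i \sqrt{3} \frac{1}{2 \cdot 4} = 2 i \sqrt{3} \cdot \frac{1}{2} \cdot \frac{1}{4} = 2 i \sqrt{3} \cdot \frac{1}{8} = \frac{i \sqrt{3}}{4}$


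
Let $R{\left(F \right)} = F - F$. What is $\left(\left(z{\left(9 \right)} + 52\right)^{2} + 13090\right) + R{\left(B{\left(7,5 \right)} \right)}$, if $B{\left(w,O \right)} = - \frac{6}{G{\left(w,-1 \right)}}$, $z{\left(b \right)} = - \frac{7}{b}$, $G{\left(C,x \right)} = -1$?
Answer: $\frac{1272811}{81} \approx 15714.0$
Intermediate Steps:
$B{\left(w,O \right)} = 6$ ($B{\left(w,O \right)} = - \frac{6}{-1} = \left(-6\right) \left(-1\right) = 6$)
$R{\left(F \right)} = 0$
$\left(\left(z{\left(9 \right)} + 52\right)^{2} + 13090\right) + R{\left(B{\left(7,5 \right)} \right)} = \left(\left(- \frac{7}{9} + 52\right)^{2} + 13090\right) + 0 = \left(\left(\frac{461}{9}\right)^{2} + 13090\right) + 0 = \left(\frac{212521}{81} + 13090\right) + 0 = \frac{1272811}{81} + 0 = \frac{1272811}{81}$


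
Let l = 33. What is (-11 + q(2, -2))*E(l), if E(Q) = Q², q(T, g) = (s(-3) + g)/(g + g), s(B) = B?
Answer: -42471/4 ≈ -10618.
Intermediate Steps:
q(T, g) = (-3 + g)/(2*g) (q(T, g) = (-3 + g)/(g + g) = (-3 + g)/((2*g)) = (-3 + g)*(1/(2*g)) = (-3 + g)/(2*g))
(-11 + q(2, -2))*E(l) = (-11 + (½)*(-3 - 2)/(-2))*33² = (-11 + (½)*(-½)*(-5))*1089 = (-11 + 5/4)*1089 = -39/4*1089 = -42471/4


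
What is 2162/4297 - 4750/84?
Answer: -10114571/180474 ≈ -56.044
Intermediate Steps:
2162/4297 - 4750/84 = 2162*(1/4297) - 4750*1/84 = 2162/4297 - 2375/42 = -10114571/180474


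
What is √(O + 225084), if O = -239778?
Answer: I*√14694 ≈ 121.22*I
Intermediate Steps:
√(O + 225084) = √(-239778 + 225084) = √(-14694) = I*√14694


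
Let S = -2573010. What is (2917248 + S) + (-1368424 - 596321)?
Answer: -1620507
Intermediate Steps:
(2917248 + S) + (-1368424 - 596321) = (2917248 - 2573010) + (-1368424 - 596321) = 344238 - 1964745 = -1620507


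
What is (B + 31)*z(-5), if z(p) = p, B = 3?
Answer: -170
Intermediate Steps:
(B + 31)*z(-5) = (3 + 31)*(-5) = 34*(-5) = -170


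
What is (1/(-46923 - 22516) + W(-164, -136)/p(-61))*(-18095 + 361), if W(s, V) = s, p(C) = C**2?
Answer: 202020709278/258382519 ≈ 781.87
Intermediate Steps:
(1/(-46923 - 22516) + W(-164, -136)/p(-61))*(-18095 + 361) = (1/(-46923 - 22516) - 164/((-61)**2))*(-18095 + 361) = (1/(-69439) - 164/3721)*(-17734) = (-1/69439 - 164*1/3721)*(-17734) = (-1/69439 - 164/3721)*(-17734) = -11391717/258382519*(-17734) = 202020709278/258382519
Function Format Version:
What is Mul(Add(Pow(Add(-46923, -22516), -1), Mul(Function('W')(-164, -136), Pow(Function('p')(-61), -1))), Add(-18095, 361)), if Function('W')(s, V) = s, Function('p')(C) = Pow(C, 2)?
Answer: Rational(202020709278, 258382519) ≈ 781.87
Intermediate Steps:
Mul(Add(Pow(Add(-46923, -22516), -1), Mul(Function('W')(-164, -136), Pow(Function('p')(-61), -1))), Add(-18095, 361)) = Mul(Add(Pow(Add(-46923, -22516), -1), Mul(-164, Pow(Pow(-61, 2), -1))), Add(-18095, 361)) = Mul(Add(Pow(-69439, -1), Mul(-164, Pow(3721, -1))), -17734) = Mul(Add(Rational(-1, 69439), Mul(-164, Rational(1, 3721))), -17734) = Mul(Add(Rational(-1, 69439), Rational(-164, 3721)), -17734) = Mul(Rational(-11391717, 258382519), -17734) = Rational(202020709278, 258382519)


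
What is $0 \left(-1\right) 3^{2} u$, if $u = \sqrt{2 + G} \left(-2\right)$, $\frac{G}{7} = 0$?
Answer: $0$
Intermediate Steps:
$G = 0$ ($G = 7 \cdot 0 = 0$)
$u = - 2 \sqrt{2}$ ($u = \sqrt{2 + 0} \left(-2\right) = \sqrt{2} \left(-2\right) = - 2 \sqrt{2} \approx -2.8284$)
$0 \left(-1\right) 3^{2} u = 0 \left(-1\right) 3^{2} \left(- 2 \sqrt{2}\right) = 0 \cdot 9 \left(- 2 \sqrt{2}\right) = 0 \left(- 2 \sqrt{2}\right) = 0$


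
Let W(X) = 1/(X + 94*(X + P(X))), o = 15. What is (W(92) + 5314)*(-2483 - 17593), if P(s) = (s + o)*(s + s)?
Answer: -16530771412337/154951 ≈ -1.0668e+8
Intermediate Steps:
P(s) = 2*s*(15 + s) (P(s) = (s + 15)*(s + s) = (15 + s)*(2*s) = 2*s*(15 + s))
W(X) = 1/(95*X + 188*X*(15 + X)) (W(X) = 1/(X + 94*(X + 2*X*(15 + X))) = 1/(X + (94*X + 188*X*(15 + X))) = 1/(95*X + 188*X*(15 + X)))
(W(92) + 5314)*(-2483 - 17593) = (1/(92*(2915 + 188*92)) + 5314)*(-2483 - 17593) = (1/(92*(2915 + 17296)) + 5314)*(-20076) = ((1/92)/20211 + 5314)*(-20076) = ((1/92)*(1/20211) + 5314)*(-20076) = (1/1859412 + 5314)*(-20076) = (9880915369/1859412)*(-20076) = -16530771412337/154951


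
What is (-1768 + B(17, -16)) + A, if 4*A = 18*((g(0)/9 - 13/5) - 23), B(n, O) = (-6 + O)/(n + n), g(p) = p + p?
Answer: -160127/85 ≈ -1883.8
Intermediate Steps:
g(p) = 2*p
B(n, O) = (-6 + O)/(2*n) (B(n, O) = (-6 + O)/((2*n)) = (-6 + O)*(1/(2*n)) = (-6 + O)/(2*n))
A = -576/5 (A = (18*(((2*0)/9 - 13/5) - 23))/4 = (18*((0*(1/9) - 13*1/5) - 23))/4 = (18*((0 - 13/5) - 23))/4 = (18*(-13/5 - 23))/4 = (18*(-128/5))/4 = (1/4)*(-2304/5) = -576/5 ≈ -115.20)
(-1768 + B(17, -16)) + A = (-1768 + (1/2)*(-6 - 16)/17) - 576/5 = (-1768 + (1/2)*(1/17)*(-22)) - 576/5 = (-1768 - 11/17) - 576/5 = -30067/17 - 576/5 = -160127/85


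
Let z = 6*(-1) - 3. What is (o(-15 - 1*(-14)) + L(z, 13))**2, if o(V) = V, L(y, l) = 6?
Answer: 25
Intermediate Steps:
z = -9 (z = -6 - 3 = -9)
(o(-15 - 1*(-14)) + L(z, 13))**2 = ((-15 - 1*(-14)) + 6)**2 = ((-15 + 14) + 6)**2 = (-1 + 6)**2 = 5**2 = 25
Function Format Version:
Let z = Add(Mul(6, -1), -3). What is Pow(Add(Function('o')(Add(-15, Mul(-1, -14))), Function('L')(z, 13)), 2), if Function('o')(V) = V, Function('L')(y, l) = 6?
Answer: 25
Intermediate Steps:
z = -9 (z = Add(-6, -3) = -9)
Pow(Add(Function('o')(Add(-15, Mul(-1, -14))), Function('L')(z, 13)), 2) = Pow(Add(Add(-15, Mul(-1, -14)), 6), 2) = Pow(Add(Add(-15, 14), 6), 2) = Pow(Add(-1, 6), 2) = Pow(5, 2) = 25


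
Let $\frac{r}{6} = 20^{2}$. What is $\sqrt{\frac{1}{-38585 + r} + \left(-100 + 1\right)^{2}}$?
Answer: $\frac{4 \sqrt{802061295190}}{36185} \approx 99.0$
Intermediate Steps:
$r = 2400$ ($r = 6 \cdot 20^{2} = 6 \cdot 400 = 2400$)
$\sqrt{\frac{1}{-38585 + r} + \left(-100 + 1\right)^{2}} = \sqrt{\frac{1}{-38585 + 2400} + \left(-100 + 1\right)^{2}} = \sqrt{\frac{1}{-36185} + \left(-99\right)^{2}} = \sqrt{- \frac{1}{36185} + 9801} = \sqrt{\frac{354649184}{36185}} = \frac{4 \sqrt{802061295190}}{36185}$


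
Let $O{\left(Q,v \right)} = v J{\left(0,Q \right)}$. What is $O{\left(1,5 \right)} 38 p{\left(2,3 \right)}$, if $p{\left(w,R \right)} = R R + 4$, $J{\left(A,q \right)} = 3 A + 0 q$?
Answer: $0$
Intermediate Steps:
$J{\left(A,q \right)} = 3 A$ ($J{\left(A,q \right)} = 3 A + 0 = 3 A$)
$p{\left(w,R \right)} = 4 + R^{2}$ ($p{\left(w,R \right)} = R^{2} + 4 = 4 + R^{2}$)
$O{\left(Q,v \right)} = 0$ ($O{\left(Q,v \right)} = v 3 \cdot 0 = v 0 = 0$)
$O{\left(1,5 \right)} 38 p{\left(2,3 \right)} = 0 \cdot 38 \left(4 + 3^{2}\right) = 0 \left(4 + 9\right) = 0 \cdot 13 = 0$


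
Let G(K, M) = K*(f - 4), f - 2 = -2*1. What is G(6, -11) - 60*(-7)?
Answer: 396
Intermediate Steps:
f = 0 (f = 2 - 2*1 = 2 - 2 = 0)
G(K, M) = -4*K (G(K, M) = K*(0 - 4) = K*(-4) = -4*K)
G(6, -11) - 60*(-7) = -4*6 - 60*(-7) = -24 + 420 = 396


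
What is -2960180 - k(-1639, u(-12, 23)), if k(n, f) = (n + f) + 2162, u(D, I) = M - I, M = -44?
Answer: -2960636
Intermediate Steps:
u(D, I) = -44 - I
k(n, f) = 2162 + f + n (k(n, f) = (f + n) + 2162 = 2162 + f + n)
-2960180 - k(-1639, u(-12, 23)) = -2960180 - (2162 + (-44 - 1*23) - 1639) = -2960180 - (2162 + (-44 - 23) - 1639) = -2960180 - (2162 - 67 - 1639) = -2960180 - 1*456 = -2960180 - 456 = -2960636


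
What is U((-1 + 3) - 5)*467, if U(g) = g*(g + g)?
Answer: 8406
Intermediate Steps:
U(g) = 2*g² (U(g) = g*(2*g) = 2*g²)
U((-1 + 3) - 5)*467 = (2*((-1 + 3) - 5)²)*467 = (2*(2 - 5)²)*467 = (2*(-3)²)*467 = (2*9)*467 = 18*467 = 8406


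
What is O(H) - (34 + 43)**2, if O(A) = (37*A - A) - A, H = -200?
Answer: -12929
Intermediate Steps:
O(A) = 35*A (O(A) = 36*A - A = 35*A)
O(H) - (34 + 43)**2 = 35*(-200) - (34 + 43)**2 = -7000 - 1*77**2 = -7000 - 1*5929 = -7000 - 5929 = -12929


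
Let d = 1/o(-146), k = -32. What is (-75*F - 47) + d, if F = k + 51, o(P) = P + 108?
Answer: -55937/38 ≈ -1472.0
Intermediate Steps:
o(P) = 108 + P
F = 19 (F = -32 + 51 = 19)
d = -1/38 (d = 1/(108 - 146) = 1/(-38) = -1/38 ≈ -0.026316)
(-75*F - 47) + d = (-75*19 - 47) - 1/38 = (-1425 - 47) - 1/38 = -1472 - 1/38 = -55937/38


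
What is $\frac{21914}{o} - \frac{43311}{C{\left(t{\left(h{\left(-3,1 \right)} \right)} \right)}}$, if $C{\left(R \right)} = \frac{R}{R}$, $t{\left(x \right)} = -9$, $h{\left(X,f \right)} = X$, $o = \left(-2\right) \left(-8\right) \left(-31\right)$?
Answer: $- \frac{10752085}{248} \approx -43355.0$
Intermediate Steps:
$o = -496$ ($o = 16 \left(-31\right) = -496$)
$C{\left(R \right)} = 1$
$\frac{21914}{o} - \frac{43311}{C{\left(t{\left(h{\left(-3,1 \right)} \right)} \right)}} = \frac{21914}{-496} - \frac{43311}{1} = 21914 \left(- \frac{1}{496}\right) - 43311 = - \frac{10957}{248} - 43311 = - \frac{10752085}{248}$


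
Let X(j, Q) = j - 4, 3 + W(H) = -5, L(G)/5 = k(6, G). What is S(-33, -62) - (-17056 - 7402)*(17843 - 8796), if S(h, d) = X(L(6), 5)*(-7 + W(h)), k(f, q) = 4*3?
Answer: 221270686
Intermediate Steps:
k(f, q) = 12
L(G) = 60 (L(G) = 5*12 = 60)
W(H) = -8 (W(H) = -3 - 5 = -8)
X(j, Q) = -4 + j
S(h, d) = -840 (S(h, d) = (-4 + 60)*(-7 - 8) = 56*(-15) = -840)
S(-33, -62) - (-17056 - 7402)*(17843 - 8796) = -840 - (-17056 - 7402)*(17843 - 8796) = -840 - (-24458)*9047 = -840 - 1*(-221271526) = -840 + 221271526 = 221270686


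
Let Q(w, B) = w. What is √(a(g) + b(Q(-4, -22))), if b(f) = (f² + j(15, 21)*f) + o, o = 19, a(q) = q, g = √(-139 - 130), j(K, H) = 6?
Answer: √(11 + I*√269) ≈ 3.921 + 2.0915*I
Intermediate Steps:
g = I*√269 (g = √(-269) = I*√269 ≈ 16.401*I)
b(f) = 19 + f² + 6*f (b(f) = (f² + 6*f) + 19 = 19 + f² + 6*f)
√(a(g) + b(Q(-4, -22))) = √(I*√269 + (19 + (-4)² + 6*(-4))) = √(I*√269 + (19 + 16 - 24)) = √(I*√269 + 11) = √(11 + I*√269)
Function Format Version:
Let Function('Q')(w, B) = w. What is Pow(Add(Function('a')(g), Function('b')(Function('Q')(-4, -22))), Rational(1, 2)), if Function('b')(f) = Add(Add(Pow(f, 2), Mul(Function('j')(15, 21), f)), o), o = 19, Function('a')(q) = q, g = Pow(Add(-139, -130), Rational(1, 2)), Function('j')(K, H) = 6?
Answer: Pow(Add(11, Mul(I, Pow(269, Rational(1, 2)))), Rational(1, 2)) ≈ Add(3.9210, Mul(2.0915, I))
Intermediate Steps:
g = Mul(I, Pow(269, Rational(1, 2))) (g = Pow(-269, Rational(1, 2)) = Mul(I, Pow(269, Rational(1, 2))) ≈ Mul(16.401, I))
Function('b')(f) = Add(19, Pow(f, 2), Mul(6, f)) (Function('b')(f) = Add(Add(Pow(f, 2), Mul(6, f)), 19) = Add(19, Pow(f, 2), Mul(6, f)))
Pow(Add(Function('a')(g), Function('b')(Function('Q')(-4, -22))), Rational(1, 2)) = Pow(Add(Mul(I, Pow(269, Rational(1, 2))), Add(19, Pow(-4, 2), Mul(6, -4))), Rational(1, 2)) = Pow(Add(Mul(I, Pow(269, Rational(1, 2))), Add(19, 16, -24)), Rational(1, 2)) = Pow(Add(Mul(I, Pow(269, Rational(1, 2))), 11), Rational(1, 2)) = Pow(Add(11, Mul(I, Pow(269, Rational(1, 2)))), Rational(1, 2))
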